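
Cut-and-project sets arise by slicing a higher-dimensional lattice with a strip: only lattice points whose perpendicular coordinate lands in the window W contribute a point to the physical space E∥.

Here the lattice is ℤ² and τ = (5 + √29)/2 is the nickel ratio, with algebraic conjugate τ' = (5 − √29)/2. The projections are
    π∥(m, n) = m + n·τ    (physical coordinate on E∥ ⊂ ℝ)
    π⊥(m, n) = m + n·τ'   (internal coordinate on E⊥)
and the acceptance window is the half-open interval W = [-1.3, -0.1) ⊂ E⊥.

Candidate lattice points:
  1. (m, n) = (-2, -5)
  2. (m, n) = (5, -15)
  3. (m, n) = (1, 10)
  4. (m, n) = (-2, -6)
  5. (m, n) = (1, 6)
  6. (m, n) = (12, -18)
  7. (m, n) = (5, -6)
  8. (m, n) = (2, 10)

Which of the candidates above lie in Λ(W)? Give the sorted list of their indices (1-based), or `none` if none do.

Numerically τ ≈ 5.1926 and τ' = −1/τ ≈ -0.1926.
candidate 1: (m,n)=(-2,-5) → π∥ = -2-5·τ ≈ -27.9629, π⊥ = -2-5·τ' ≈ -1.0371 ∈ [-1.3, -0.1) ⇒ IN Λ
candidate 2: (m,n)=(5,-15) → π∥ = 5-15·τ ≈ -72.8887, π⊥ = 5-15·τ' ≈ 7.8887 ∉ [-1.3, -0.1) ⇒ out
candidate 3: (m,n)=(1,10) → π∥ = 1+10·τ ≈ 52.9258, π⊥ = 1+10·τ' ≈ -0.9258 ∈ [-1.3, -0.1) ⇒ IN Λ
candidate 4: (m,n)=(-2,-6) → π∥ = -2-6·τ ≈ -33.1555, π⊥ = -2-6·τ' ≈ -0.8445 ∈ [-1.3, -0.1) ⇒ IN Λ
candidate 5: (m,n)=(1,6) → π∥ = 1+6·τ ≈ 32.1555, π⊥ = 1+6·τ' ≈ -0.1555 ∈ [-1.3, -0.1) ⇒ IN Λ
candidate 6: (m,n)=(12,-18) → π∥ = 12-18·τ ≈ -81.4665, π⊥ = 12-18·τ' ≈ 15.4665 ∉ [-1.3, -0.1) ⇒ out
candidate 7: (m,n)=(5,-6) → π∥ = 5-6·τ ≈ -26.1555, π⊥ = 5-6·τ' ≈ 6.1555 ∉ [-1.3, -0.1) ⇒ out
candidate 8: (m,n)=(2,10) → π∥ = 2+10·τ ≈ 53.9258, π⊥ = 2+10·τ' ≈ 0.0742 ∉ [-1.3, -0.1) ⇒ out

1, 3, 4, 5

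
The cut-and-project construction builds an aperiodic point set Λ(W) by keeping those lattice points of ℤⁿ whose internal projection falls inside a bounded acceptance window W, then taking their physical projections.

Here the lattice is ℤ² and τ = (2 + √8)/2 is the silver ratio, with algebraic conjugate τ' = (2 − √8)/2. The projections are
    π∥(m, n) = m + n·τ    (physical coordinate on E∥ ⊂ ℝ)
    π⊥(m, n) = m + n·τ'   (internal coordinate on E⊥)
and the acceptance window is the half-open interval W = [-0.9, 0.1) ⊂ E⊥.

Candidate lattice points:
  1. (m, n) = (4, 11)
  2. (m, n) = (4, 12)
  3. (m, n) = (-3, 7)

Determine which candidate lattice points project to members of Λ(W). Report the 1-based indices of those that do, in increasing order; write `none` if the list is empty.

1

Compute τ' = (2−√8)/2 = -0.4142, so π⊥(m,n) = m -0.4142·n.
candidate 1: (m,n)=(4,11) → π∥ = 4+11·τ ≈ 30.5563, π⊥ = 4+11·τ' ≈ -0.5563 ∈ [-0.9, 0.1) ⇒ IN Λ
candidate 2: (m,n)=(4,12) → π∥ = 4+12·τ ≈ 32.9706, π⊥ = 4+12·τ' ≈ -0.9706 ∉ [-0.9, 0.1) ⇒ out
candidate 3: (m,n)=(-3,7) → π∥ = -3+7·τ ≈ 13.8995, π⊥ = -3+7·τ' ≈ -5.8995 ∉ [-0.9, 0.1) ⇒ out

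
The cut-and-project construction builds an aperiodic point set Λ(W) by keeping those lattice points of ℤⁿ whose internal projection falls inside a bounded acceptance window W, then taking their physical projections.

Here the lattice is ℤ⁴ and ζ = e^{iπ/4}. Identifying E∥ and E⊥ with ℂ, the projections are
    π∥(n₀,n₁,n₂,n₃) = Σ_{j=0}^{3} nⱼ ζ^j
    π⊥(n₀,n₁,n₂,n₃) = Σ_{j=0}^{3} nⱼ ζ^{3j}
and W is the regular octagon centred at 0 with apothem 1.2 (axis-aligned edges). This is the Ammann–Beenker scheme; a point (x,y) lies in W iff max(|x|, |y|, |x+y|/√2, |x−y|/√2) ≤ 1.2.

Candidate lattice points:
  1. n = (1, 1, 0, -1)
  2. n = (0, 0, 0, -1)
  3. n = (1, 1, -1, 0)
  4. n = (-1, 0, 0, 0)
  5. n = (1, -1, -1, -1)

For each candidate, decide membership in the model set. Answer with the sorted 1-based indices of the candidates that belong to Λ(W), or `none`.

π⊥(n) = n₀ + n₁ζ³ + n₂ζ⁶ + n₃ζ⁹ where ζ = e^{iπ/4}.
candidate 1: n = (1, 1, 0, -1) → π⊥ ≈ (-0.41421, +0.00000); max(|x|,|y|,|x±y|/√2) = 0.41421 ≤ 1.2 ⇒ ∈ W
candidate 2: n = (0, 0, 0, -1) → π⊥ ≈ (-0.70711, -0.70711); max(|x|,|y|,|x±y|/√2) = 1.00000 ≤ 1.2 ⇒ ∈ W
candidate 3: n = (1, 1, -1, 0) → π⊥ ≈ (+0.29289, +1.70711); max(|x|,|y|,|x±y|/√2) = 1.70711 > 1.2 ⇒ ∉ W
candidate 4: n = (-1, 0, 0, 0) → π⊥ ≈ (-1.00000, +0.00000); max(|x|,|y|,|x±y|/√2) = 1.00000 ≤ 1.2 ⇒ ∈ W
candidate 5: n = (1, -1, -1, -1) → π⊥ ≈ (+1.00000, -0.41421); max(|x|,|y|,|x±y|/√2) = 1.00000 ≤ 1.2 ⇒ ∈ W

1, 2, 4, 5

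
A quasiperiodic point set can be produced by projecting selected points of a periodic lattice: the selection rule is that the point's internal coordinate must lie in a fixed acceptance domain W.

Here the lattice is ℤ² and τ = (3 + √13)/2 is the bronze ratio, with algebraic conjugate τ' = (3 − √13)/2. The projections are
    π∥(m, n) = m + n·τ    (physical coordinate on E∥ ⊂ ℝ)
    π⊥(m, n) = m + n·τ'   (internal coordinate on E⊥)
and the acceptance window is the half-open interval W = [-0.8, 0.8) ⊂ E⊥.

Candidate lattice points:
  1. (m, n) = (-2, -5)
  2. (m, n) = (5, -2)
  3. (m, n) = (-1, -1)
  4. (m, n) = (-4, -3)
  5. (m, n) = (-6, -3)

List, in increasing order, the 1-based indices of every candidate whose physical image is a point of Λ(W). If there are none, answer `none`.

1, 3

τ' = (3−√13)/2 ≈ -0.30278.
candidate 1: (m,n)=(-2,-5) → π∥ = -2-5·τ ≈ -18.51388, π⊥ = -2-5·τ' ≈ -0.48612 ∈ [-0.8, 0.8) ⇒ IN Λ
candidate 2: (m,n)=(5,-2) → π∥ = 5-2·τ ≈ -1.60555, π⊥ = 5-2·τ' ≈ 5.60555 ∉ [-0.8, 0.8) ⇒ out
candidate 3: (m,n)=(-1,-1) → π∥ = -1-1·τ ≈ -4.30278, π⊥ = -1-1·τ' ≈ -0.69722 ∈ [-0.8, 0.8) ⇒ IN Λ
candidate 4: (m,n)=(-4,-3) → π∥ = -4-3·τ ≈ -13.90833, π⊥ = -4-3·τ' ≈ -3.09167 ∉ [-0.8, 0.8) ⇒ out
candidate 5: (m,n)=(-6,-3) → π∥ = -6-3·τ ≈ -15.90833, π⊥ = -6-3·τ' ≈ -5.09167 ∉ [-0.8, 0.8) ⇒ out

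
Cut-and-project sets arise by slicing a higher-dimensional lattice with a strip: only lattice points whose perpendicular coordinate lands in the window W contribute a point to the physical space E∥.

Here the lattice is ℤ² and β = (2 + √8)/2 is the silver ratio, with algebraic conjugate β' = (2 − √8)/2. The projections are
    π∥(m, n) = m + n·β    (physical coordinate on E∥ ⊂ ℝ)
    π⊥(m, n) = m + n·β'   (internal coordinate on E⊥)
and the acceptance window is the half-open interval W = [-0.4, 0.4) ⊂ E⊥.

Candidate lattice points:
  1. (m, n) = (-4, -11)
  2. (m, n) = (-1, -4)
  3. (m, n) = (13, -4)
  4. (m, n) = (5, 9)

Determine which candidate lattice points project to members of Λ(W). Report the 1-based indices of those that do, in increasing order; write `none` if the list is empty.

none

β' = (2−√8)/2 ≈ -0.41421.
[1] lift (-4,-11): star map gives 0.55635; window check -0.4 ≤ 0.55635 < 0.4 is false → out
[2] lift (-1,-4): star map gives 0.65685; window check -0.4 ≤ 0.65685 < 0.4 is false → out
[3] lift (13,-4): star map gives 14.65685; window check -0.4 ≤ 14.65685 < 0.4 is false → out
[4] lift (5,9): star map gives 1.27208; window check -0.4 ≤ 1.27208 < 0.4 is false → out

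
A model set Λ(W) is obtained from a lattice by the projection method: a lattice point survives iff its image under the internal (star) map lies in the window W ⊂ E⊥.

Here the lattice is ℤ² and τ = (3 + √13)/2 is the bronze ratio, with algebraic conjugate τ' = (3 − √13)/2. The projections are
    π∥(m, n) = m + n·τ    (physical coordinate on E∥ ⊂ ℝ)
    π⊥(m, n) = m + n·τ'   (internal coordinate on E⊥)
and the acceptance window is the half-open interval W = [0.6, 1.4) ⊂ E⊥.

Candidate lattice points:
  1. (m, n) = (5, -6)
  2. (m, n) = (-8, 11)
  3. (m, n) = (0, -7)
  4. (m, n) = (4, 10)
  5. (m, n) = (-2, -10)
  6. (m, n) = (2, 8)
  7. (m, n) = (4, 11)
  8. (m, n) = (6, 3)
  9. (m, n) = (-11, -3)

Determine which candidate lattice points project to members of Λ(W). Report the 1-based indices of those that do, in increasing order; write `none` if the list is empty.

4, 5, 7

τ' = (3−√13)/2 ≈ -0.30278.
#1 (5,-6): internal coord 5 + (-6)·τ' = +6.81665; +6.81665 ∉ [0.6, 1.4) → out
#2 (-8,11): internal coord -8 + (11)·τ' = -11.33053; -11.33053 ∉ [0.6, 1.4) → out
#3 (0,-7): internal coord 0 + (-7)·τ' = +2.11943; +2.11943 ∉ [0.6, 1.4) → out
#4 (4,10): internal coord 4 + (10)·τ' = +0.97224; +0.97224 ∈ [0.6, 1.4) → IN Λ
#5 (-2,-10): internal coord -2 + (-10)·τ' = +1.02776; +1.02776 ∈ [0.6, 1.4) → IN Λ
#6 (2,8): internal coord 2 + (8)·τ' = -0.42221; -0.42221 ∉ [0.6, 1.4) → out
#7 (4,11): internal coord 4 + (11)·τ' = +0.66947; +0.66947 ∈ [0.6, 1.4) → IN Λ
#8 (6,3): internal coord 6 + (3)·τ' = +5.09167; +5.09167 ∉ [0.6, 1.4) → out
#9 (-11,-3): internal coord -11 + (-3)·τ' = -10.09167; -10.09167 ∉ [0.6, 1.4) → out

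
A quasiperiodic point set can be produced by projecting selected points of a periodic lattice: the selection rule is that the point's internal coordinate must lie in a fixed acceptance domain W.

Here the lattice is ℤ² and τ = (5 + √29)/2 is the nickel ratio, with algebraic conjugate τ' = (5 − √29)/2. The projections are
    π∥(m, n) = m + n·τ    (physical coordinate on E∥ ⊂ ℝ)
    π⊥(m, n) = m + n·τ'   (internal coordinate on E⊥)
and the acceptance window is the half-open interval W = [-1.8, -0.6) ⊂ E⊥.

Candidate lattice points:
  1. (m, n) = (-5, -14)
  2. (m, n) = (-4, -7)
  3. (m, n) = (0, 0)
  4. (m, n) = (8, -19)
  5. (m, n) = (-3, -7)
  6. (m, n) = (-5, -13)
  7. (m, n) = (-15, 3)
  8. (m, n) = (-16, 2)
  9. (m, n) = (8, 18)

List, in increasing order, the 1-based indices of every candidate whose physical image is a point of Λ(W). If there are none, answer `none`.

5

Numerically τ ≈ 5.19258 and τ' = −1/τ ≈ -0.19258.
#1 (-5,-14): internal coord -5 + (-14)·τ' = -2.30385; -2.30385 ∉ [-1.8, -0.6) → out
#2 (-4,-7): internal coord -4 + (-7)·τ' = -2.65192; -2.65192 ∉ [-1.8, -0.6) → out
#3 (0,0): internal coord 0 + (0)·τ' = +0.00000; +0.00000 ∉ [-1.8, -0.6) → out
#4 (8,-19): internal coord 8 + (-19)·τ' = +11.65907; +11.65907 ∉ [-1.8, -0.6) → out
#5 (-3,-7): internal coord -3 + (-7)·τ' = -1.65192; -1.65192 ∈ [-1.8, -0.6) → IN Λ
#6 (-5,-13): internal coord -5 + (-13)·τ' = -2.49643; -2.49643 ∉ [-1.8, -0.6) → out
#7 (-15,3): internal coord -15 + (3)·τ' = -15.57775; -15.57775 ∉ [-1.8, -0.6) → out
#8 (-16,2): internal coord -16 + (2)·τ' = -16.38516; -16.38516 ∉ [-1.8, -0.6) → out
#9 (8,18): internal coord 8 + (18)·τ' = +4.53352; +4.53352 ∉ [-1.8, -0.6) → out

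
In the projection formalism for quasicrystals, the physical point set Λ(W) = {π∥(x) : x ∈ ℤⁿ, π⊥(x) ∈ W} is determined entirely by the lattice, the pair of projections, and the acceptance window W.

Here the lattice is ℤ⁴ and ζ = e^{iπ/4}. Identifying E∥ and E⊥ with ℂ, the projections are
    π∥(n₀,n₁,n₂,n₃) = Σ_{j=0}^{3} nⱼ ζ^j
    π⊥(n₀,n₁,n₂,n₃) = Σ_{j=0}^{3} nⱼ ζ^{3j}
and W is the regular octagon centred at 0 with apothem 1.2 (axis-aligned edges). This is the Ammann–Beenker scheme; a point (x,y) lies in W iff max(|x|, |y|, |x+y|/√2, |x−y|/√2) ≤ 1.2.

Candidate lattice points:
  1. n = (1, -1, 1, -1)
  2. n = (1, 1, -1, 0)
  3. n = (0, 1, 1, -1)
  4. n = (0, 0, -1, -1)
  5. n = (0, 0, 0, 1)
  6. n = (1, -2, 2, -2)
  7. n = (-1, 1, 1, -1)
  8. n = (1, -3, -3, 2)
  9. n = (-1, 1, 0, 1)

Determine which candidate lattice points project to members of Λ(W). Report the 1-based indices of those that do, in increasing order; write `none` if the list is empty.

4, 5

With ζ = e^{iπ/4} the internal vectors are ζ^0,ζ^3,ζ^6,ζ^9.
candidate 1: n = (1, -1, 1, -1) → π⊥ ≈ (+1.00000, -2.41421); max(|x|,|y|,|x±y|/√2) = 2.41421 > 1.2 ⇒ ∉ W
candidate 2: n = (1, 1, -1, 0) → π⊥ ≈ (+0.29289, +1.70711); max(|x|,|y|,|x±y|/√2) = 1.70711 > 1.2 ⇒ ∉ W
candidate 3: n = (0, 1, 1, -1) → π⊥ ≈ (-1.41421, -1.00000); max(|x|,|y|,|x±y|/√2) = 1.70711 > 1.2 ⇒ ∉ W
candidate 4: n = (0, 0, -1, -1) → π⊥ ≈ (-0.70711, +0.29289); max(|x|,|y|,|x±y|/√2) = 0.70711 ≤ 1.2 ⇒ ∈ W
candidate 5: n = (0, 0, 0, 1) → π⊥ ≈ (+0.70711, +0.70711); max(|x|,|y|,|x±y|/√2) = 1.00000 ≤ 1.2 ⇒ ∈ W
candidate 6: n = (1, -2, 2, -2) → π⊥ ≈ (+1.00000, -4.82843); max(|x|,|y|,|x±y|/√2) = 4.82843 > 1.2 ⇒ ∉ W
candidate 7: n = (-1, 1, 1, -1) → π⊥ ≈ (-2.41421, -1.00000); max(|x|,|y|,|x±y|/√2) = 2.41421 > 1.2 ⇒ ∉ W
candidate 8: n = (1, -3, -3, 2) → π⊥ ≈ (+4.53553, +2.29289); max(|x|,|y|,|x±y|/√2) = 4.82843 > 1.2 ⇒ ∉ W
candidate 9: n = (-1, 1, 0, 1) → π⊥ ≈ (-1.00000, +1.41421); max(|x|,|y|,|x±y|/√2) = 1.70711 > 1.2 ⇒ ∉ W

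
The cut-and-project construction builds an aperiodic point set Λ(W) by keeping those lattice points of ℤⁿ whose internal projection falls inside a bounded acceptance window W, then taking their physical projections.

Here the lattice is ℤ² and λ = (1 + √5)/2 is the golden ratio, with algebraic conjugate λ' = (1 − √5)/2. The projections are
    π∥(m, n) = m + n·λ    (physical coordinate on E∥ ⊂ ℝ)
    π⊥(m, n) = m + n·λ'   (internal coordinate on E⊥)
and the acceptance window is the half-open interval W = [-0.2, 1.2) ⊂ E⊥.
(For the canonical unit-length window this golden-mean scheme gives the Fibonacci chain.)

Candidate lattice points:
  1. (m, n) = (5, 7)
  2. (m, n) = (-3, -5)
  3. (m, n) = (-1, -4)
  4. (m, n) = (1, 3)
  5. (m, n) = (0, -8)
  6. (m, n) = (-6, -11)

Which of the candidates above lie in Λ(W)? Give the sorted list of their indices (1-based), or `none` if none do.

1, 2, 6

Numerically λ ≈ 1.618034 and λ' = −1/λ ≈ -0.618034.
[1] lift (5,7): star map gives 0.673762; window check -0.2 ≤ 0.673762 < 1.2 is true → IN Λ
[2] lift (-3,-5): star map gives 0.090170; window check -0.2 ≤ 0.090170 < 1.2 is true → IN Λ
[3] lift (-1,-4): star map gives 1.472136; window check -0.2 ≤ 1.472136 < 1.2 is false → out
[4] lift (1,3): star map gives -0.854102; window check -0.2 ≤ -0.854102 < 1.2 is false → out
[5] lift (0,-8): star map gives 4.944272; window check -0.2 ≤ 4.944272 < 1.2 is false → out
[6] lift (-6,-11): star map gives 0.798374; window check -0.2 ≤ 0.798374 < 1.2 is true → IN Λ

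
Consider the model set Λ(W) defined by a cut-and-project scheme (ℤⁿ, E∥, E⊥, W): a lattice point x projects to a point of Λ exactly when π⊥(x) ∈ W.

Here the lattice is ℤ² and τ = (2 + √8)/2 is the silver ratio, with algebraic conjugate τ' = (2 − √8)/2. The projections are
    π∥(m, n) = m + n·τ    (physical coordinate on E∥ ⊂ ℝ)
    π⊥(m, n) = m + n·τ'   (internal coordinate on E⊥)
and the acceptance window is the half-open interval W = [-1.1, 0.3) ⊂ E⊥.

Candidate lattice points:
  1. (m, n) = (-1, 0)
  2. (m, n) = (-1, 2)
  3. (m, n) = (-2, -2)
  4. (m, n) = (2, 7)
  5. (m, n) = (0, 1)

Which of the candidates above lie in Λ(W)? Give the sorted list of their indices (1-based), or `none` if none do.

Numerically τ ≈ 2.414214 and τ' = −1/τ ≈ -0.414214.
candidate 1: (m,n)=(-1,0) → π∥ = -1+0·τ ≈ -1.000000, π⊥ = -1+0·τ' ≈ -1.000000 ∈ [-1.1, 0.3) ⇒ IN Λ
candidate 2: (m,n)=(-1,2) → π∥ = -1+2·τ ≈ 3.828427, π⊥ = -1+2·τ' ≈ -1.828427 ∉ [-1.1, 0.3) ⇒ out
candidate 3: (m,n)=(-2,-2) → π∥ = -2-2·τ ≈ -6.828427, π⊥ = -2-2·τ' ≈ -1.171573 ∉ [-1.1, 0.3) ⇒ out
candidate 4: (m,n)=(2,7) → π∥ = 2+7·τ ≈ 18.899495, π⊥ = 2+7·τ' ≈ -0.899495 ∈ [-1.1, 0.3) ⇒ IN Λ
candidate 5: (m,n)=(0,1) → π∥ = 0+1·τ ≈ 2.414214, π⊥ = 0+1·τ' ≈ -0.414214 ∈ [-1.1, 0.3) ⇒ IN Λ

1, 4, 5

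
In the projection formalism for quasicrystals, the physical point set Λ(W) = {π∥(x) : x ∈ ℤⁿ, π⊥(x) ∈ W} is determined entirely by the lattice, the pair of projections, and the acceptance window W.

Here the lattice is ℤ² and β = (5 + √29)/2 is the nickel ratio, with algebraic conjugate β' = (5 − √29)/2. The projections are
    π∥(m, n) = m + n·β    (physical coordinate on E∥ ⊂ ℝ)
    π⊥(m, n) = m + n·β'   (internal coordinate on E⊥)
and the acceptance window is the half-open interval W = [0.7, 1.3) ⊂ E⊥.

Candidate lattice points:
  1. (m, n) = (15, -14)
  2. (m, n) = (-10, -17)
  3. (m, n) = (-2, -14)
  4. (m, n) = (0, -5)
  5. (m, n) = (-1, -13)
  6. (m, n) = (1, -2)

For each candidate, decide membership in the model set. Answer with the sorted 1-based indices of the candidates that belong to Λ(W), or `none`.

Compute β' = (5−√29)/2 = -0.1926, so π⊥(m,n) = m -0.1926·n.
[1] lift (15,-14): star map gives 17.6962; window check 0.7 ≤ 17.6962 < 1.3 is false → out
[2] lift (-10,-17): star map gives -6.7261; window check 0.7 ≤ -6.7261 < 1.3 is false → out
[3] lift (-2,-14): star map gives 0.6962; window check 0.7 ≤ 0.6962 < 1.3 is false → out
[4] lift (0,-5): star map gives 0.9629; window check 0.7 ≤ 0.9629 < 1.3 is true → IN Λ
[5] lift (-1,-13): star map gives 1.5036; window check 0.7 ≤ 1.5036 < 1.3 is false → out
[6] lift (1,-2): star map gives 1.3852; window check 0.7 ≤ 1.3852 < 1.3 is false → out

4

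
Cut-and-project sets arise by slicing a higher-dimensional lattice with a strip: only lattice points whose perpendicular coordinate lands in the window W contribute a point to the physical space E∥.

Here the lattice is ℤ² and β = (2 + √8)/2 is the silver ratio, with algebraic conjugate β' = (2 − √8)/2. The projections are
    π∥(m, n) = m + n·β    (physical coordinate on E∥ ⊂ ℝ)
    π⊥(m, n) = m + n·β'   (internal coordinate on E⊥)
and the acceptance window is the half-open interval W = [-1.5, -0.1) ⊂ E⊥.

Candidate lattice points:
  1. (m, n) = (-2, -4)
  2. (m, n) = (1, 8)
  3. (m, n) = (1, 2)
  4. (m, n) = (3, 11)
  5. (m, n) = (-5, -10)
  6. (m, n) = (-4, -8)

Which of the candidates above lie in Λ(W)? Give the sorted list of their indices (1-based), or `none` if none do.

1, 5, 6

Compute β' = (2−√8)/2 = -0.4142, so π⊥(m,n) = m -0.4142·n.
[1] lift (-2,-4): star map gives -0.3431; window check -1.5 ≤ -0.3431 < -0.1 is true → IN Λ
[2] lift (1,8): star map gives -2.3137; window check -1.5 ≤ -2.3137 < -0.1 is false → out
[3] lift (1,2): star map gives 0.1716; window check -1.5 ≤ 0.1716 < -0.1 is false → out
[4] lift (3,11): star map gives -1.5563; window check -1.5 ≤ -1.5563 < -0.1 is false → out
[5] lift (-5,-10): star map gives -0.8579; window check -1.5 ≤ -0.8579 < -0.1 is true → IN Λ
[6] lift (-4,-8): star map gives -0.6863; window check -1.5 ≤ -0.6863 < -0.1 is true → IN Λ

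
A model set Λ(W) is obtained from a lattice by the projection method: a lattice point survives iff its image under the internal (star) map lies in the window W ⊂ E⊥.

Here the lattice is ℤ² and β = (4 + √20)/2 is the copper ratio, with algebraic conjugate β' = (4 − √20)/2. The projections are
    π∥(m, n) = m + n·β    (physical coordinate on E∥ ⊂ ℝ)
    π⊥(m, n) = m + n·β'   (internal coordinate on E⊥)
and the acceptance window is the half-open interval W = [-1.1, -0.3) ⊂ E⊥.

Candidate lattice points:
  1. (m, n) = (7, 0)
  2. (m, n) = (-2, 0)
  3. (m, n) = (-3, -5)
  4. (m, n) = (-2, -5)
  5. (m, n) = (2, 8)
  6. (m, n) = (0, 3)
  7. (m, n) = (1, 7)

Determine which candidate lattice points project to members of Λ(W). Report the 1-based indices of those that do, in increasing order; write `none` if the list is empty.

4, 6, 7

Numerically β ≈ 4.23607 and β' = −1/β ≈ -0.23607.
[1] lift (7,0): star map gives 7.00000; window check -1.1 ≤ 7.00000 < -0.3 is false → out
[2] lift (-2,0): star map gives -2.00000; window check -1.1 ≤ -2.00000 < -0.3 is false → out
[3] lift (-3,-5): star map gives -1.81966; window check -1.1 ≤ -1.81966 < -0.3 is false → out
[4] lift (-2,-5): star map gives -0.81966; window check -1.1 ≤ -0.81966 < -0.3 is true → IN Λ
[5] lift (2,8): star map gives 0.11146; window check -1.1 ≤ 0.11146 < -0.3 is false → out
[6] lift (0,3): star map gives -0.70820; window check -1.1 ≤ -0.70820 < -0.3 is true → IN Λ
[7] lift (1,7): star map gives -0.65248; window check -1.1 ≤ -0.65248 < -0.3 is true → IN Λ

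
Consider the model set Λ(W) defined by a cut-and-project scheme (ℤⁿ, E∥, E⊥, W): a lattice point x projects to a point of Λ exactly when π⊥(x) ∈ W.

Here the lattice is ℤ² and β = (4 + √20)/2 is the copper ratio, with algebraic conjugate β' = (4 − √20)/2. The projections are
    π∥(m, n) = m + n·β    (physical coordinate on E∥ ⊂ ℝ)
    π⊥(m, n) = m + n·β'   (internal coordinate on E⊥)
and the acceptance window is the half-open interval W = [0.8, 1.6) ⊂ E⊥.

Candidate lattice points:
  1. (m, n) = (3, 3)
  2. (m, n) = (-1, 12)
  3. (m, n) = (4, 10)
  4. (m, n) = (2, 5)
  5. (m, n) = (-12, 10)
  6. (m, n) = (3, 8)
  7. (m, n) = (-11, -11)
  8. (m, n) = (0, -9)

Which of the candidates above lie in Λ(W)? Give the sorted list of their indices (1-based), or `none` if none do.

β' = (4−√20)/2 ≈ -0.236068.
[1] lift (3,3): star map gives 2.291796; window check 0.8 ≤ 2.291796 < 1.6 is false → out
[2] lift (-1,12): star map gives -3.832816; window check 0.8 ≤ -3.832816 < 1.6 is false → out
[3] lift (4,10): star map gives 1.639320; window check 0.8 ≤ 1.639320 < 1.6 is false → out
[4] lift (2,5): star map gives 0.819660; window check 0.8 ≤ 0.819660 < 1.6 is true → IN Λ
[5] lift (-12,10): star map gives -14.360680; window check 0.8 ≤ -14.360680 < 1.6 is false → out
[6] lift (3,8): star map gives 1.111456; window check 0.8 ≤ 1.111456 < 1.6 is true → IN Λ
[7] lift (-11,-11): star map gives -8.403252; window check 0.8 ≤ -8.403252 < 1.6 is false → out
[8] lift (0,-9): star map gives 2.124612; window check 0.8 ≤ 2.124612 < 1.6 is false → out

4, 6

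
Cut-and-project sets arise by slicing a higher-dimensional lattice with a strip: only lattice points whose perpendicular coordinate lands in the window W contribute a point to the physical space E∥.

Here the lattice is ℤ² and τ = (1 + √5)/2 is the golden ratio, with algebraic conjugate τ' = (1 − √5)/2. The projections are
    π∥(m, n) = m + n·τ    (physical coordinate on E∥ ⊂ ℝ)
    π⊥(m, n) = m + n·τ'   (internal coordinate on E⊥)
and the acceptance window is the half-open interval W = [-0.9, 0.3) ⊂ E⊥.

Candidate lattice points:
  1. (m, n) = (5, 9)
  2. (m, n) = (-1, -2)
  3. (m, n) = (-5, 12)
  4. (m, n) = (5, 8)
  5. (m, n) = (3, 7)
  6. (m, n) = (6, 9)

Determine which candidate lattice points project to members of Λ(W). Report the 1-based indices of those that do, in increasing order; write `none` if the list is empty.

τ' = (1−√5)/2 ≈ -0.618034.
candidate 1: (m,n)=(5,9) → π∥ = 5+9·τ ≈ 19.562306, π⊥ = 5+9·τ' ≈ -0.562306 ∈ [-0.9, 0.3) ⇒ IN Λ
candidate 2: (m,n)=(-1,-2) → π∥ = -1-2·τ ≈ -4.236068, π⊥ = -1-2·τ' ≈ 0.236068 ∈ [-0.9, 0.3) ⇒ IN Λ
candidate 3: (m,n)=(-5,12) → π∥ = -5+12·τ ≈ 14.416408, π⊥ = -5+12·τ' ≈ -12.416408 ∉ [-0.9, 0.3) ⇒ out
candidate 4: (m,n)=(5,8) → π∥ = 5+8·τ ≈ 17.944272, π⊥ = 5+8·τ' ≈ 0.055728 ∈ [-0.9, 0.3) ⇒ IN Λ
candidate 5: (m,n)=(3,7) → π∥ = 3+7·τ ≈ 14.326238, π⊥ = 3+7·τ' ≈ -1.326238 ∉ [-0.9, 0.3) ⇒ out
candidate 6: (m,n)=(6,9) → π∥ = 6+9·τ ≈ 20.562306, π⊥ = 6+9·τ' ≈ 0.437694 ∉ [-0.9, 0.3) ⇒ out

1, 2, 4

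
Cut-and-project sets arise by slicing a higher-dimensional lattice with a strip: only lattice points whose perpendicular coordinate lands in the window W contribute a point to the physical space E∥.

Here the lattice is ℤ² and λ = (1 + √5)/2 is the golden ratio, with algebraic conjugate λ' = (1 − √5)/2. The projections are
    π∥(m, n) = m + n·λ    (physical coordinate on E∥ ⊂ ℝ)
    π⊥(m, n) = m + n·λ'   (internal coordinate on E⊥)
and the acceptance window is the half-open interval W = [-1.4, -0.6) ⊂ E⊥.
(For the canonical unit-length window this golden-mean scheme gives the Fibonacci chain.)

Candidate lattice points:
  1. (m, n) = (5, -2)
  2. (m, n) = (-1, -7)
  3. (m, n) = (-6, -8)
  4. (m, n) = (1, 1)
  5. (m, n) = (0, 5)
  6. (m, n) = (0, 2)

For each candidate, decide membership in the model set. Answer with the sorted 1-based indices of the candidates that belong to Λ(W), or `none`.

Numerically λ ≈ 1.61803 and λ' = −1/λ ≈ -0.61803.
candidate 1: (m,n)=(5,-2) → π∥ = 5-2·λ ≈ 1.76393, π⊥ = 5-2·λ' ≈ 6.23607 ∉ [-1.4, -0.6) ⇒ out
candidate 2: (m,n)=(-1,-7) → π∥ = -1-7·λ ≈ -12.32624, π⊥ = -1-7·λ' ≈ 3.32624 ∉ [-1.4, -0.6) ⇒ out
candidate 3: (m,n)=(-6,-8) → π∥ = -6-8·λ ≈ -18.94427, π⊥ = -6-8·λ' ≈ -1.05573 ∈ [-1.4, -0.6) ⇒ IN Λ
candidate 4: (m,n)=(1,1) → π∥ = 1+1·λ ≈ 2.61803, π⊥ = 1+1·λ' ≈ 0.38197 ∉ [-1.4, -0.6) ⇒ out
candidate 5: (m,n)=(0,5) → π∥ = 0+5·λ ≈ 8.09017, π⊥ = 0+5·λ' ≈ -3.09017 ∉ [-1.4, -0.6) ⇒ out
candidate 6: (m,n)=(0,2) → π∥ = 0+2·λ ≈ 3.23607, π⊥ = 0+2·λ' ≈ -1.23607 ∈ [-1.4, -0.6) ⇒ IN Λ

3, 6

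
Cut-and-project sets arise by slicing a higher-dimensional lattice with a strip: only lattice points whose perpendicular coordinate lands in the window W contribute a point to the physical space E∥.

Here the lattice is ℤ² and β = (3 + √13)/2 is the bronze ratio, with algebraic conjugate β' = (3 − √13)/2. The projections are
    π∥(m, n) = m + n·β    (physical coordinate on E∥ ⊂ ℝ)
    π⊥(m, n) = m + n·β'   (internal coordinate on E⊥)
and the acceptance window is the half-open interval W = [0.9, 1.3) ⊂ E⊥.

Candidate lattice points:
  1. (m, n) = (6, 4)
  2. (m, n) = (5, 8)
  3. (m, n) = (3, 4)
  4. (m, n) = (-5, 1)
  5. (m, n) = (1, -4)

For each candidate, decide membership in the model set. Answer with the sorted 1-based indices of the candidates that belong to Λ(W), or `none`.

none

β' = (3−√13)/2 ≈ -0.30278.
#1 (6,4): internal coord 6 + (4)·β' = +4.78890; +4.78890 ∉ [0.9, 1.3) → out
#2 (5,8): internal coord 5 + (8)·β' = +2.57779; +2.57779 ∉ [0.9, 1.3) → out
#3 (3,4): internal coord 3 + (4)·β' = +1.78890; +1.78890 ∉ [0.9, 1.3) → out
#4 (-5,1): internal coord -5 + (1)·β' = -5.30278; -5.30278 ∉ [0.9, 1.3) → out
#5 (1,-4): internal coord 1 + (-4)·β' = +2.21110; +2.21110 ∉ [0.9, 1.3) → out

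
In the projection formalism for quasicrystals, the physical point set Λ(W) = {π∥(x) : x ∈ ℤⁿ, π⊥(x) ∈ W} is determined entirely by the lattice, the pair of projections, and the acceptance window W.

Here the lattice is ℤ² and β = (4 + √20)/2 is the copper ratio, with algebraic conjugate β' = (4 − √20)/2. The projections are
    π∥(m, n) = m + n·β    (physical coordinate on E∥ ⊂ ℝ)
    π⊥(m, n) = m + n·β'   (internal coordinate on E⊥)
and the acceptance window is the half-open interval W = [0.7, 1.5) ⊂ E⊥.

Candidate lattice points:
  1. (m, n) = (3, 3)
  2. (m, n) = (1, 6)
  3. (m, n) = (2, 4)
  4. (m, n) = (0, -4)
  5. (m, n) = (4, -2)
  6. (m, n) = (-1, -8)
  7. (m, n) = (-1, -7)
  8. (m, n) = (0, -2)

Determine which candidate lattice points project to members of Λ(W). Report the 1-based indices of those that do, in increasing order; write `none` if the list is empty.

Numerically β ≈ 4.236068 and β' = −1/β ≈ -0.236068.
[1] lift (3,3): star map gives 2.291796; window check 0.7 ≤ 2.291796 < 1.5 is false → out
[2] lift (1,6): star map gives -0.416408; window check 0.7 ≤ -0.416408 < 1.5 is false → out
[3] lift (2,4): star map gives 1.055728; window check 0.7 ≤ 1.055728 < 1.5 is true → IN Λ
[4] lift (0,-4): star map gives 0.944272; window check 0.7 ≤ 0.944272 < 1.5 is true → IN Λ
[5] lift (4,-2): star map gives 4.472136; window check 0.7 ≤ 4.472136 < 1.5 is false → out
[6] lift (-1,-8): star map gives 0.888544; window check 0.7 ≤ 0.888544 < 1.5 is true → IN Λ
[7] lift (-1,-7): star map gives 0.652476; window check 0.7 ≤ 0.652476 < 1.5 is false → out
[8] lift (0,-2): star map gives 0.472136; window check 0.7 ≤ 0.472136 < 1.5 is false → out

3, 4, 6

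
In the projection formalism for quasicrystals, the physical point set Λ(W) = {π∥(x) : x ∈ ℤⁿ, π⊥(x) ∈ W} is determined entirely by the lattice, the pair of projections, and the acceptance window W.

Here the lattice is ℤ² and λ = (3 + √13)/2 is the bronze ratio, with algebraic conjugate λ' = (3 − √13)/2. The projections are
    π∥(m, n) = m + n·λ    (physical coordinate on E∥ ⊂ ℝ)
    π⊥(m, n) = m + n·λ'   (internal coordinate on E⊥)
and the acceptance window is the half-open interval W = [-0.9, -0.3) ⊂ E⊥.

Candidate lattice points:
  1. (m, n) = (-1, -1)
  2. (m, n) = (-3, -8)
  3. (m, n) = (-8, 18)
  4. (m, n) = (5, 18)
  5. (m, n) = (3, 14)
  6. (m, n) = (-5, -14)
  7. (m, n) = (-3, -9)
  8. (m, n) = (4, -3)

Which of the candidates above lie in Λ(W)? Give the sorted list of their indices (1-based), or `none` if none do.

λ' = (3−√13)/2 ≈ -0.302776.
#1 (-1,-1): internal coord -1 + (-1)·λ' = -0.697224; -0.697224 ∈ [-0.9, -0.3) → IN Λ
#2 (-3,-8): internal coord -3 + (-8)·λ' = -0.577795; -0.577795 ∈ [-0.9, -0.3) → IN Λ
#3 (-8,18): internal coord -8 + (18)·λ' = -13.449961; -13.449961 ∉ [-0.9, -0.3) → out
#4 (5,18): internal coord 5 + (18)·λ' = -0.449961; -0.449961 ∈ [-0.9, -0.3) → IN Λ
#5 (3,14): internal coord 3 + (14)·λ' = -1.238859; -1.238859 ∉ [-0.9, -0.3) → out
#6 (-5,-14): internal coord -5 + (-14)·λ' = -0.761141; -0.761141 ∈ [-0.9, -0.3) → IN Λ
#7 (-3,-9): internal coord -3 + (-9)·λ' = -0.275019; -0.275019 ∉ [-0.9, -0.3) → out
#8 (4,-3): internal coord 4 + (-3)·λ' = +4.908327; +4.908327 ∉ [-0.9, -0.3) → out

1, 2, 4, 6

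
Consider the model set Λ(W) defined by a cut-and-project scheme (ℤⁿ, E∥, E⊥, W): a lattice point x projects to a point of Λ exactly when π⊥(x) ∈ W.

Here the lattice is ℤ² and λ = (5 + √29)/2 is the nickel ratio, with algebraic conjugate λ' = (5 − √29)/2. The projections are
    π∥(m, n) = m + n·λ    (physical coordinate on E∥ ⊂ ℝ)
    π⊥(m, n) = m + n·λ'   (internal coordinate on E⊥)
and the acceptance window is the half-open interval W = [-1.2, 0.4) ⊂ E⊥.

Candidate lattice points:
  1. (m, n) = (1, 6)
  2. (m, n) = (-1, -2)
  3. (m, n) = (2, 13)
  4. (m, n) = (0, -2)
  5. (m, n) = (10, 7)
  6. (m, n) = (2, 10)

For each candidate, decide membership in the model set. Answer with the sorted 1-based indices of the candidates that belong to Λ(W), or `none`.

Numerically λ ≈ 5.1926 and λ' = −1/λ ≈ -0.1926.
[1] lift (1,6): star map gives -0.1555; window check -1.2 ≤ -0.1555 < 0.4 is true → IN Λ
[2] lift (-1,-2): star map gives -0.6148; window check -1.2 ≤ -0.6148 < 0.4 is true → IN Λ
[3] lift (2,13): star map gives -0.5036; window check -1.2 ≤ -0.5036 < 0.4 is true → IN Λ
[4] lift (0,-2): star map gives 0.3852; window check -1.2 ≤ 0.3852 < 0.4 is true → IN Λ
[5] lift (10,7): star map gives 8.6519; window check -1.2 ≤ 8.6519 < 0.4 is false → out
[6] lift (2,10): star map gives 0.0742; window check -1.2 ≤ 0.0742 < 0.4 is true → IN Λ

1, 2, 3, 4, 6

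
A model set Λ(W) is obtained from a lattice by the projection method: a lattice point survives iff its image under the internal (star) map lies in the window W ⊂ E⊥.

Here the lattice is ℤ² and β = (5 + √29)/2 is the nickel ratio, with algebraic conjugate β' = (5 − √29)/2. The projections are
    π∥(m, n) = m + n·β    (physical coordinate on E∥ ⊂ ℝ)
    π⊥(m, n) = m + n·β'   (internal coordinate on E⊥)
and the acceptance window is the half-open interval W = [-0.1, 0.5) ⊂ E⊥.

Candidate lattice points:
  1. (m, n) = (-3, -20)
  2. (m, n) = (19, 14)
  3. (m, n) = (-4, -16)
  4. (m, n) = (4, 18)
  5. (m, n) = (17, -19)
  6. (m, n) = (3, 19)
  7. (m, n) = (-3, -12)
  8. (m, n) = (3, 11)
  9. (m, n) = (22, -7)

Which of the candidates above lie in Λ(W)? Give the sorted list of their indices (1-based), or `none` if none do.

β' = (5−√29)/2 ≈ -0.19258.
candidate 1: (m,n)=(-3,-20) → π∥ = -3-20·β ≈ -106.85165, π⊥ = -3-20·β' ≈ 0.85165 ∉ [-0.1, 0.5) ⇒ out
candidate 2: (m,n)=(19,14) → π∥ = 19+14·β ≈ 91.69615, π⊥ = 19+14·β' ≈ 16.30385 ∉ [-0.1, 0.5) ⇒ out
candidate 3: (m,n)=(-4,-16) → π∥ = -4-16·β ≈ -87.08132, π⊥ = -4-16·β' ≈ -0.91868 ∉ [-0.1, 0.5) ⇒ out
candidate 4: (m,n)=(4,18) → π∥ = 4+18·β ≈ 97.46648, π⊥ = 4+18·β' ≈ 0.53352 ∉ [-0.1, 0.5) ⇒ out
candidate 5: (m,n)=(17,-19) → π∥ = 17-19·β ≈ -81.65907, π⊥ = 17-19·β' ≈ 20.65907 ∉ [-0.1, 0.5) ⇒ out
candidate 6: (m,n)=(3,19) → π∥ = 3+19·β ≈ 101.65907, π⊥ = 3+19·β' ≈ -0.65907 ∉ [-0.1, 0.5) ⇒ out
candidate 7: (m,n)=(-3,-12) → π∥ = -3-12·β ≈ -65.31099, π⊥ = -3-12·β' ≈ -0.68901 ∉ [-0.1, 0.5) ⇒ out
candidate 8: (m,n)=(3,11) → π∥ = 3+11·β ≈ 60.11841, π⊥ = 3+11·β' ≈ 0.88159 ∉ [-0.1, 0.5) ⇒ out
candidate 9: (m,n)=(22,-7) → π∥ = 22-7·β ≈ -14.34808, π⊥ = 22-7·β' ≈ 23.34808 ∉ [-0.1, 0.5) ⇒ out

none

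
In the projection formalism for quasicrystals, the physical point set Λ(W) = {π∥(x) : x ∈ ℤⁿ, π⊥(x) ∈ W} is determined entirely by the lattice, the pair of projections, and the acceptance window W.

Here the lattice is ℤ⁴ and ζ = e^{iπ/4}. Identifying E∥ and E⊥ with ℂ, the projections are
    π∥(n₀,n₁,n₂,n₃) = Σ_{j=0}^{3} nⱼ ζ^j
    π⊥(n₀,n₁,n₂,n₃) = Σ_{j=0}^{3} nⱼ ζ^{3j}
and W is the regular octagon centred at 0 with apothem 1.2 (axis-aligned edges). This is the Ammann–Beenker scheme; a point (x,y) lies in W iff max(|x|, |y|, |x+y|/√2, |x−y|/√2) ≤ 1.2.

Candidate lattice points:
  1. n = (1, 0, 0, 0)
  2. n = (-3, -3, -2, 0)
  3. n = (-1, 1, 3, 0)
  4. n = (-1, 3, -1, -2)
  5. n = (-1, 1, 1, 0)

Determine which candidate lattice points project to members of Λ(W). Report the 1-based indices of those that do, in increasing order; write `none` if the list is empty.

1, 2

With ζ = e^{iπ/4} the internal vectors are ζ^0,ζ^3,ζ^6,ζ^9.
candidate 1: n = (1, 0, 0, 0) → π⊥ ≈ (+1.00000, +0.00000); max(|x|,|y|,|x±y|/√2) = 1.00000 ≤ 1.2 ⇒ ∈ W
candidate 2: n = (-3, -3, -2, 0) → π⊥ ≈ (-0.87868, -0.12132); max(|x|,|y|,|x±y|/√2) = 0.87868 ≤ 1.2 ⇒ ∈ W
candidate 3: n = (-1, 1, 3, 0) → π⊥ ≈ (-1.70711, -2.29289); max(|x|,|y|,|x±y|/√2) = 2.82843 > 1.2 ⇒ ∉ W
candidate 4: n = (-1, 3, -1, -2) → π⊥ ≈ (-4.53553, +1.70711); max(|x|,|y|,|x±y|/√2) = 4.53553 > 1.2 ⇒ ∉ W
candidate 5: n = (-1, 1, 1, 0) → π⊥ ≈ (-1.70711, -0.29289); max(|x|,|y|,|x±y|/√2) = 1.70711 > 1.2 ⇒ ∉ W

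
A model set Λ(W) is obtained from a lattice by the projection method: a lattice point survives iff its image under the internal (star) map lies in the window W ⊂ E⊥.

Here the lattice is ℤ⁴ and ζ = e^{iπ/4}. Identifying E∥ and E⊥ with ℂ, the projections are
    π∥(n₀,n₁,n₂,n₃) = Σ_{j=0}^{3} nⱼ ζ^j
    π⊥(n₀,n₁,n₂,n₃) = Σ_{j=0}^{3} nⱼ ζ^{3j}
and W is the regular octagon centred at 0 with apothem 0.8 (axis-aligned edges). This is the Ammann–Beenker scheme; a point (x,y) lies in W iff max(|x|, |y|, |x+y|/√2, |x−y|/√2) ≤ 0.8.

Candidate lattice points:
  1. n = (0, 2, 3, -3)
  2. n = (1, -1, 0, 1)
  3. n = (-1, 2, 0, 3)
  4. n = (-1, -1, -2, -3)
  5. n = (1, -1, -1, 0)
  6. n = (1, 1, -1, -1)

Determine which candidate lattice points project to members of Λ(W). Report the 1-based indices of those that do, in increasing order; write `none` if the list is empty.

none

π⊥(n) = n₀ + n₁ζ³ + n₂ζ⁶ + n₃ζ⁹ where ζ = e^{iπ/4}.
candidate 1: n = (0, 2, 3, -3) → π⊥ ≈ (-3.535534, -3.707107); max(|x|,|y|,|x±y|/√2) = 5.121320 > 0.8 ⇒ ∉ W
candidate 2: n = (1, -1, 0, 1) → π⊥ ≈ (+2.414214, +0.000000); max(|x|,|y|,|x±y|/√2) = 2.414214 > 0.8 ⇒ ∉ W
candidate 3: n = (-1, 2, 0, 3) → π⊥ ≈ (-0.292893, +3.535534); max(|x|,|y|,|x±y|/√2) = 3.535534 > 0.8 ⇒ ∉ W
candidate 4: n = (-1, -1, -2, -3) → π⊥ ≈ (-2.414214, -0.828427); max(|x|,|y|,|x±y|/√2) = 2.414214 > 0.8 ⇒ ∉ W
candidate 5: n = (1, -1, -1, 0) → π⊥ ≈ (+1.707107, +0.292893); max(|x|,|y|,|x±y|/√2) = 1.707107 > 0.8 ⇒ ∉ W
candidate 6: n = (1, 1, -1, -1) → π⊥ ≈ (-0.414214, +1.000000); max(|x|,|y|,|x±y|/√2) = 1.000000 > 0.8 ⇒ ∉ W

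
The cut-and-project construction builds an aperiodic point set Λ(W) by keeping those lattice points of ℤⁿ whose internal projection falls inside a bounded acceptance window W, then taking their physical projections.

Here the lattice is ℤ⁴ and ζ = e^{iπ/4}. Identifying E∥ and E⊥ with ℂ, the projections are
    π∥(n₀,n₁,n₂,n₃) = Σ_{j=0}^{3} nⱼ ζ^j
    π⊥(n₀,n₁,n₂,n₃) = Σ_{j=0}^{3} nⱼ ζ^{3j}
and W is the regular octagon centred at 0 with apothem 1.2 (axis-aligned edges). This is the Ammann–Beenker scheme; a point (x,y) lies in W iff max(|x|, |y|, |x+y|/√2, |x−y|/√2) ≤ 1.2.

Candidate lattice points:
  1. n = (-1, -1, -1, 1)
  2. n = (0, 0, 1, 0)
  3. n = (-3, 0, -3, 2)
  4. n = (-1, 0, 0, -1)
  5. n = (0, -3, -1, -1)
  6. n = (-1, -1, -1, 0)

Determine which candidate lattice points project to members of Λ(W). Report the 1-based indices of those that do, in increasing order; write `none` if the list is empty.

1, 2, 6

π⊥(n) = n₀ + n₁ζ³ + n₂ζ⁶ + n₃ζ⁹ where ζ = e^{iπ/4}.
candidate 1: n = (-1, -1, -1, 1) → π⊥ ≈ (+0.41421, +1.00000); max(|x|,|y|,|x±y|/√2) = 1.00000 ≤ 1.2 ⇒ ∈ W
candidate 2: n = (0, 0, 1, 0) → π⊥ ≈ (+0.00000, -1.00000); max(|x|,|y|,|x±y|/√2) = 1.00000 ≤ 1.2 ⇒ ∈ W
candidate 3: n = (-3, 0, -3, 2) → π⊥ ≈ (-1.58579, +4.41421); max(|x|,|y|,|x±y|/√2) = 4.41421 > 1.2 ⇒ ∉ W
candidate 4: n = (-1, 0, 0, -1) → π⊥ ≈ (-1.70711, -0.70711); max(|x|,|y|,|x±y|/√2) = 1.70711 > 1.2 ⇒ ∉ W
candidate 5: n = (0, -3, -1, -1) → π⊥ ≈ (+1.41421, -1.82843); max(|x|,|y|,|x±y|/√2) = 2.29289 > 1.2 ⇒ ∉ W
candidate 6: n = (-1, -1, -1, 0) → π⊥ ≈ (-0.29289, +0.29289); max(|x|,|y|,|x±y|/√2) = 0.41421 ≤ 1.2 ⇒ ∈ W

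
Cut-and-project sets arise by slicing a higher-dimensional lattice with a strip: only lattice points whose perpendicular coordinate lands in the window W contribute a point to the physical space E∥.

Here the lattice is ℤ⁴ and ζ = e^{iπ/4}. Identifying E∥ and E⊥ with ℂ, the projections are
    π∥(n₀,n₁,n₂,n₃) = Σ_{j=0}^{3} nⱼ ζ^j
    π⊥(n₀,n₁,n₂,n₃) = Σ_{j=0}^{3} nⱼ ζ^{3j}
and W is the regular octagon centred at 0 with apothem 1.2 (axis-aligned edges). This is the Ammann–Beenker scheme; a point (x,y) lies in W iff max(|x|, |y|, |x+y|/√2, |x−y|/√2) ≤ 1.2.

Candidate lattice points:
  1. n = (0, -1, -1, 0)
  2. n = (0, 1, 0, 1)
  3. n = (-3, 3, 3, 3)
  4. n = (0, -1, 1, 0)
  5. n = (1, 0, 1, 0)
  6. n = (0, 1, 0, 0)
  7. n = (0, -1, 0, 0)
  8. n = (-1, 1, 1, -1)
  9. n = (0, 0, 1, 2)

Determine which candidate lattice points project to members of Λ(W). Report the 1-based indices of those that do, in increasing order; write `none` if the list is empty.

1, 6, 7

With ζ = e^{iπ/4} the internal vectors are ζ^0,ζ^3,ζ^6,ζ^9.
candidate 1: n = (0, -1, -1, 0) → π⊥ ≈ (+0.7071, +0.2929); max(|x|,|y|,|x±y|/√2) = 0.7071 ≤ 1.2 ⇒ ∈ W
candidate 2: n = (0, 1, 0, 1) → π⊥ ≈ (+0.0000, +1.4142); max(|x|,|y|,|x±y|/√2) = 1.4142 > 1.2 ⇒ ∉ W
candidate 3: n = (-3, 3, 3, 3) → π⊥ ≈ (-3.0000, +1.2426); max(|x|,|y|,|x±y|/√2) = 3.0000 > 1.2 ⇒ ∉ W
candidate 4: n = (0, -1, 1, 0) → π⊥ ≈ (+0.7071, -1.7071); max(|x|,|y|,|x±y|/√2) = 1.7071 > 1.2 ⇒ ∉ W
candidate 5: n = (1, 0, 1, 0) → π⊥ ≈ (+1.0000, -1.0000); max(|x|,|y|,|x±y|/√2) = 1.4142 > 1.2 ⇒ ∉ W
candidate 6: n = (0, 1, 0, 0) → π⊥ ≈ (-0.7071, +0.7071); max(|x|,|y|,|x±y|/√2) = 1.0000 ≤ 1.2 ⇒ ∈ W
candidate 7: n = (0, -1, 0, 0) → π⊥ ≈ (+0.7071, -0.7071); max(|x|,|y|,|x±y|/√2) = 1.0000 ≤ 1.2 ⇒ ∈ W
candidate 8: n = (-1, 1, 1, -1) → π⊥ ≈ (-2.4142, -1.0000); max(|x|,|y|,|x±y|/√2) = 2.4142 > 1.2 ⇒ ∉ W
candidate 9: n = (0, 0, 1, 2) → π⊥ ≈ (+1.4142, +0.4142); max(|x|,|y|,|x±y|/√2) = 1.4142 > 1.2 ⇒ ∉ W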